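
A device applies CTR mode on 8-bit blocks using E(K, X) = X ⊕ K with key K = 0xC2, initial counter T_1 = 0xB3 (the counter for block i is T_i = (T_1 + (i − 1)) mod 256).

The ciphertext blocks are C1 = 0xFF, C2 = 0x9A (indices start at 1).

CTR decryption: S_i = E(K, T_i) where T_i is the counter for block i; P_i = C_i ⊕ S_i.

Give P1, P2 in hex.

P1 = 0x8E, P2 = 0xEC

P1: T = 0xB3, S = E(K, T) = 0x71; 0xFF ⊕ 0x71 = 0x8E.
P2: T = 0xB4, S = E(K, T) = 0x76; 0x9A ⊕ 0x76 = 0xEC.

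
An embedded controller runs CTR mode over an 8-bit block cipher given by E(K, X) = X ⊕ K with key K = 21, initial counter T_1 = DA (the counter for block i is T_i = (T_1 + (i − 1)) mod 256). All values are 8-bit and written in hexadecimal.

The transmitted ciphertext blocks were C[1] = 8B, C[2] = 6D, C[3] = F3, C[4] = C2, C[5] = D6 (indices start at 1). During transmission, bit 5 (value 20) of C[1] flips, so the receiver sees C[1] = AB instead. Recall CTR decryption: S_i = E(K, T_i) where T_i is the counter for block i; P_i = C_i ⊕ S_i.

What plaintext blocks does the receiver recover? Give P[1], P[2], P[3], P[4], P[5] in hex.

Only C[1] changed, to AB. In CTR, a change in C_i flips the same bit in P_i only; the keystream is unaffected. Decrypting the received ciphertext:
P[1]: T = DA, S = E(K, T) = FB; AB ⊕ FB = 50.
P[2]: T = DB, S = E(K, T) = FA; 6D ⊕ FA = 97.
P[3]: T = DC, S = E(K, T) = FD; F3 ⊕ FD = 0E.
P[4]: T = DD, S = E(K, T) = FC; C2 ⊕ FC = 3E.
P[5]: T = DE, S = E(K, T) = FF; D6 ⊕ FF = 29.
Blocks that differ from the original plaintext: P[1].

P[1] = 50, P[2] = 97, P[3] = 0E, P[4] = 3E, P[5] = 29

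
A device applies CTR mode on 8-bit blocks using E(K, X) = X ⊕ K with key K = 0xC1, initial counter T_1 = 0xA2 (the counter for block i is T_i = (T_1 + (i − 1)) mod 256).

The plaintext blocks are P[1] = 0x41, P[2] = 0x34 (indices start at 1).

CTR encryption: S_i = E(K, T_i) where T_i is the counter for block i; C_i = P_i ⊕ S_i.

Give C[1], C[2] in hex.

C[1] = 0x22, C[2] = 0x56

C[1]: T = 0xA2, S = E(K, T) = 0x63; 0x41 ⊕ 0x63 = 0x22.
C[2]: T = 0xA3, S = E(K, T) = 0x62; 0x34 ⊕ 0x62 = 0x56.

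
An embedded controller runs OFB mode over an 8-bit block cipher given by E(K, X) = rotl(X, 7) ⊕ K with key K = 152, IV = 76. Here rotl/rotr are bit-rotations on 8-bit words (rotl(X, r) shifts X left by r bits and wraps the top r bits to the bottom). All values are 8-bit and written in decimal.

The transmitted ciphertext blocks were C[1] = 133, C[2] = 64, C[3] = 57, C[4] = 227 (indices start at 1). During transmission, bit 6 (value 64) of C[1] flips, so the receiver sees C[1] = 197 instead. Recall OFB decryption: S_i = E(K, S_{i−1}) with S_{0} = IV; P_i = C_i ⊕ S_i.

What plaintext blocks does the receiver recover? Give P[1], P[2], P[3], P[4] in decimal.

P[1] = 123, P[2] = 135, P[3] = 66, P[4] = 198

Only C[1] changed, to 197. In OFB, a change in C_i flips the same bit in P_i only; the keystream is unaffected. Decrypting the received ciphertext:
P[1]: S = E(K, 76) = 190; 197 ⊕ 190 = 123.
P[2]: S = E(K, 190) = 199; 64 ⊕ 199 = 135.
P[3]: S = E(K, 199) = 123; 57 ⊕ 123 = 66.
P[4]: S = E(K, 123) = 37; 227 ⊕ 37 = 198.
Blocks that differ from the original plaintext: P[1].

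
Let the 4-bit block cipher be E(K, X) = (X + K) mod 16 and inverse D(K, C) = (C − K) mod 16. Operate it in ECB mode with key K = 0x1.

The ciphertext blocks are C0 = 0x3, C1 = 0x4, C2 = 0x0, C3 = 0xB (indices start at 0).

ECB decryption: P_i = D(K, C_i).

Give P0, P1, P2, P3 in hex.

P0: D(K, 0x3) = 0x2.
P1: D(K, 0x4) = 0x3.
P2: D(K, 0x0) = 0xF.
P3: D(K, 0xB) = 0xA.

P0 = 0x2, P1 = 0x3, P2 = 0xF, P3 = 0xA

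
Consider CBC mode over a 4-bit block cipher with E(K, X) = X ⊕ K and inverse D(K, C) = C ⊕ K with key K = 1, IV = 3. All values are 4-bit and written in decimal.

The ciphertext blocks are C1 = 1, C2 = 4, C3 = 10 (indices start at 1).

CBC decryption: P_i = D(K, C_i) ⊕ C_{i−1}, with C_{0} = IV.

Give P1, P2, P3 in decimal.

P1: D(K, 1) = 0; 0 ⊕ 3 = 3.
P2: D(K, 4) = 5; 5 ⊕ 1 = 4.
P3: D(K, 10) = 11; 11 ⊕ 4 = 15.

P1 = 3, P2 = 4, P3 = 15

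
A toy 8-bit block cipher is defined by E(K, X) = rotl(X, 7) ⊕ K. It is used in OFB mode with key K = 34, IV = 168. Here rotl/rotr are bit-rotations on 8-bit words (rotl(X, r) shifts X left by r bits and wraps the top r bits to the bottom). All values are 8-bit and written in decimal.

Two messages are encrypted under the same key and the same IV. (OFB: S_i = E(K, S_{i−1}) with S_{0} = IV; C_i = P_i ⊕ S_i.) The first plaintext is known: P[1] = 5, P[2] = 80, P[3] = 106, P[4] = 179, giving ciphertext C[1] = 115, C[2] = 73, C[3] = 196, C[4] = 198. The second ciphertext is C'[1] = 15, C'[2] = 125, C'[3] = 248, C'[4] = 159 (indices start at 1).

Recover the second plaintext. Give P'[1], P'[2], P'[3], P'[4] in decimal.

P'[1] = 121, P'[2] = 100, P'[3] = 86, P'[4] = 234

In OFB with a reused IV, both messages share the same keystream S_i, so C_i ⊕ C'_i = P_i ⊕ P'_i and thus P'_i = P_i ⊕ C_i ⊕ C'_i.
P'[1]: 5 ⊕ 115 ⊕ 15 = 121.
P'[2]: 80 ⊕ 73 ⊕ 125 = 100.
P'[3]: 106 ⊕ 196 ⊕ 248 = 86.
P'[4]: 179 ⊕ 198 ⊕ 159 = 234.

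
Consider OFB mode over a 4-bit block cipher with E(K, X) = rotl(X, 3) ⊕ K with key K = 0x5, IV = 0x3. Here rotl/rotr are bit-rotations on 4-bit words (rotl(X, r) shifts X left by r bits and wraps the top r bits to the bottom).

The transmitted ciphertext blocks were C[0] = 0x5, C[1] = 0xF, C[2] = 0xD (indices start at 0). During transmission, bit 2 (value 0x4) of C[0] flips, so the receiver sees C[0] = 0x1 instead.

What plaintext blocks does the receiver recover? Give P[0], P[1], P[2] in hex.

OFB decryption: S_i = E(K, S_{i−1}) with S_{−1} = IV; P_i = C_i ⊕ S_i.
Only C[0] changed, to 0x1. In OFB, a change in C_i flips the same bit in P_i only; the keystream is unaffected. Decrypting the received ciphertext:
P[0]: S = E(K, 0x3) = 0xC; 0x1 ⊕ 0xC = 0xD.
P[1]: S = E(K, 0xC) = 0x3; 0xF ⊕ 0x3 = 0xC.
P[2]: S = E(K, 0x3) = 0xC; 0xD ⊕ 0xC = 0x1.
Blocks that differ from the original plaintext: P[0].

P[0] = 0xD, P[1] = 0xC, P[2] = 0x1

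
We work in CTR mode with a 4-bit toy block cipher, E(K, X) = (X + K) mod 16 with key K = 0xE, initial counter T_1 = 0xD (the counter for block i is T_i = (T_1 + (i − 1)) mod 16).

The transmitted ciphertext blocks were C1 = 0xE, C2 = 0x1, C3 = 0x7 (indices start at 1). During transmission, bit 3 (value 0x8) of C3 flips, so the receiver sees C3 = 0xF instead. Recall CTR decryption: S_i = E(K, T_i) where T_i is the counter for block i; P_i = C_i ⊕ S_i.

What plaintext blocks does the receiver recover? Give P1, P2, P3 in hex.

Only C3 changed, to 0xF. In CTR, a change in C_i flips the same bit in P_i only; the keystream is unaffected. Decrypting the received ciphertext:
P1: T = 0xD, S = E(K, T) = 0xB; 0xE ⊕ 0xB = 0x5.
P2: T = 0xE, S = E(K, T) = 0xC; 0x1 ⊕ 0xC = 0xD.
P3: T = 0xF, S = E(K, T) = 0xD; 0xF ⊕ 0xD = 0x2.
Blocks that differ from the original plaintext: P3.

P1 = 0x5, P2 = 0xD, P3 = 0x2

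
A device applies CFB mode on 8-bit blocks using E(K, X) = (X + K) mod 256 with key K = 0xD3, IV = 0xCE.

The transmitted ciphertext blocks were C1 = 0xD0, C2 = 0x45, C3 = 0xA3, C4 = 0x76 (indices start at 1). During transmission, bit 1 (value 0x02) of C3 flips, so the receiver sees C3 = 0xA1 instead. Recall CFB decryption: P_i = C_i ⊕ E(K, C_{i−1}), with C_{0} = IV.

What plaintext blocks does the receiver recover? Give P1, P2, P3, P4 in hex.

Only C3 changed, to 0xA1. In CFB, a change in C_i flips the same bit in P_i and garbles P_{i+1}. Decrypting the received ciphertext:
P1: E(K, 0xCE) = 0xA1; 0xD0 ⊕ 0xA1 = 0x71.
P2: E(K, 0xD0) = 0xA3; 0x45 ⊕ 0xA3 = 0xE6.
P3: E(K, 0x45) = 0x18; 0xA1 ⊕ 0x18 = 0xB9.
P4: E(K, 0xA1) = 0x74; 0x76 ⊕ 0x74 = 0x02.
Blocks that differ from the original plaintext: P3, P4.

P1 = 0x71, P2 = 0xE6, P3 = 0xB9, P4 = 0x02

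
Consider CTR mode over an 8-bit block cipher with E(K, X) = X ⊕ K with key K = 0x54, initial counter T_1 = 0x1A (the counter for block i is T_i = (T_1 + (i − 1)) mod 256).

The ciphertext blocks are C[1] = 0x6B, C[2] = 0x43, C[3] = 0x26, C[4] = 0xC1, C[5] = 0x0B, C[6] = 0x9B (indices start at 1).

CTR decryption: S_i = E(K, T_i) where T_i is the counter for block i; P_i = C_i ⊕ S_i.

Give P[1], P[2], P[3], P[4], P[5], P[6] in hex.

P[1] = 0x25, P[2] = 0x0C, P[3] = 0x6E, P[4] = 0x88, P[5] = 0x41, P[6] = 0xD0

P[1]: T = 0x1A, S = E(K, T) = 0x4E; 0x6B ⊕ 0x4E = 0x25.
P[2]: T = 0x1B, S = E(K, T) = 0x4F; 0x43 ⊕ 0x4F = 0x0C.
P[3]: T = 0x1C, S = E(K, T) = 0x48; 0x26 ⊕ 0x48 = 0x6E.
P[4]: T = 0x1D, S = E(K, T) = 0x49; 0xC1 ⊕ 0x49 = 0x88.
P[5]: T = 0x1E, S = E(K, T) = 0x4A; 0x0B ⊕ 0x4A = 0x41.
P[6]: T = 0x1F, S = E(K, T) = 0x4B; 0x9B ⊕ 0x4B = 0xD0.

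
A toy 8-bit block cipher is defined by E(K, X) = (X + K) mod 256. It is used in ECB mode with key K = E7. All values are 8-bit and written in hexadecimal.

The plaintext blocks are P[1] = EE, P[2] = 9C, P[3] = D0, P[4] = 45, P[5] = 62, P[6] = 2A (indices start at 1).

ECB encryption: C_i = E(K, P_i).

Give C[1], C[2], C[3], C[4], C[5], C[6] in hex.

C[1]: E(K, EE) = D5.
C[2]: E(K, 9C) = 83.
C[3]: E(K, D0) = B7.
C[4]: E(K, 45) = 2C.
C[5]: E(K, 62) = 49.
C[6]: E(K, 2A) = 11.

C[1] = D5, C[2] = 83, C[3] = B7, C[4] = 2C, C[5] = 49, C[6] = 11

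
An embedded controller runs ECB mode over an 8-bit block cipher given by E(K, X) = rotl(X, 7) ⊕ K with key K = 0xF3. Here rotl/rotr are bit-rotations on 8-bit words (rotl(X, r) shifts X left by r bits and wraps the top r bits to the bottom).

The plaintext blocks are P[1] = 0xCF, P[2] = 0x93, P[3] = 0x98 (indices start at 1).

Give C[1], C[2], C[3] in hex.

C[1] = 0x14, C[2] = 0x3A, C[3] = 0xBF

ECB encryption: C_i = E(K, P_i).
C[1]: E(K, 0xCF) = 0x14.
C[2]: E(K, 0x93) = 0x3A.
C[3]: E(K, 0x98) = 0xBF.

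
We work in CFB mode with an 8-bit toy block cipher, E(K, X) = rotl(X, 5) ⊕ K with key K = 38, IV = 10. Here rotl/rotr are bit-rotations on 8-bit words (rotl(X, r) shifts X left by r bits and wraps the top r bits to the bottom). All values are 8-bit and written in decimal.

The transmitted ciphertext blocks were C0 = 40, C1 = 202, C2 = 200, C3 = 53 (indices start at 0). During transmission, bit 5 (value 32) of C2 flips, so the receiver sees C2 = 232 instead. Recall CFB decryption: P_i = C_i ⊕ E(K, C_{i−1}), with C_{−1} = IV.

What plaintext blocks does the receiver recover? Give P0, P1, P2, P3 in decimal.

P0 = 79, P1 = 233, P2 = 151, P3 = 14

Only C2 changed, to 232. In CFB, a change in C_i flips the same bit in P_i and garbles P_{i+1}. Decrypting the received ciphertext:
P0: E(K, 10) = 103; 40 ⊕ 103 = 79.
P1: E(K, 40) = 35; 202 ⊕ 35 = 233.
P2: E(K, 202) = 127; 232 ⊕ 127 = 151.
P3: E(K, 232) = 59; 53 ⊕ 59 = 14.
Blocks that differ from the original plaintext: P2, P3.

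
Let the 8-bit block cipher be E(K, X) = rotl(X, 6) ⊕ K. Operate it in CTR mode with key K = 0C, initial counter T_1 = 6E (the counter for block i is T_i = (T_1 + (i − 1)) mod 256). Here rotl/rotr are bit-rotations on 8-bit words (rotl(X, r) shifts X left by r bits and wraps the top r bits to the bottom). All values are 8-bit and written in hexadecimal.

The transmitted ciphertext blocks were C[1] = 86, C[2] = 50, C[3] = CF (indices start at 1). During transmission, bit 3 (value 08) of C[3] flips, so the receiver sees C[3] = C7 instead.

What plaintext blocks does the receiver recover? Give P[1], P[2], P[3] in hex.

P[1] = 11, P[2] = 87, P[3] = D7

CTR decryption: S_i = E(K, T_i) where T_i is the counter for block i; P_i = C_i ⊕ S_i.
Only C[3] changed, to C7. In CTR, a change in C_i flips the same bit in P_i only; the keystream is unaffected. Decrypting the received ciphertext:
P[1]: T = 6E, S = E(K, T) = 97; 86 ⊕ 97 = 11.
P[2]: T = 6F, S = E(K, T) = D7; 50 ⊕ D7 = 87.
P[3]: T = 70, S = E(K, T) = 10; C7 ⊕ 10 = D7.
Blocks that differ from the original plaintext: P[3].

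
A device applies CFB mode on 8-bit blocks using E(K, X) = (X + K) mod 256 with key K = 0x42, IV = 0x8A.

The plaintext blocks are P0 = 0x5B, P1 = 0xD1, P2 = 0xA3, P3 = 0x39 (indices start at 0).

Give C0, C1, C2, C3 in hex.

C0 = 0x97, C1 = 0x08, C2 = 0xE9, C3 = 0x12

CFB encryption: C_i = P_i ⊕ E(K, C_{i−1}), with C_{−1} = IV.
C0: E(K, 0x8A) = 0xCC; 0x5B ⊕ 0xCC = 0x97.
C1: E(K, 0x97) = 0xD9; 0xD1 ⊕ 0xD9 = 0x08.
C2: E(K, 0x08) = 0x4A; 0xA3 ⊕ 0x4A = 0xE9.
C3: E(K, 0xE9) = 0x2B; 0x39 ⊕ 0x2B = 0x12.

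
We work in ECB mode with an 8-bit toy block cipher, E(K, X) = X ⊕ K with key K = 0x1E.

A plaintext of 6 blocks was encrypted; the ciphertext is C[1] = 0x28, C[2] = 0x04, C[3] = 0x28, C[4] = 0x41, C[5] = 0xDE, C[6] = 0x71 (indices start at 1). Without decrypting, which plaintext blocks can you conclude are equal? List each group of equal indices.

ECB encrypts each block independently with the same key, so equal ciphertext blocks imply equal plaintext blocks.
C[1] = C[3] = 0x28, so P[1] = P[3].

P[1] = P[3]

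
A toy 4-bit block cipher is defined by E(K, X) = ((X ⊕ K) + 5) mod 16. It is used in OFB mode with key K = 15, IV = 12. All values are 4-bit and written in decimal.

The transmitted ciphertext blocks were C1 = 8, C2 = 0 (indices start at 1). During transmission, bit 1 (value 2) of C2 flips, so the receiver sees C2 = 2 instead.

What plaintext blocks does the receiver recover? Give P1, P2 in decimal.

OFB decryption: S_i = E(K, S_{i−1}) with S_{0} = IV; P_i = C_i ⊕ S_i.
Only C2 changed, to 2. In OFB, a change in C_i flips the same bit in P_i only; the keystream is unaffected. Decrypting the received ciphertext:
P1: S = E(K, 12) = 8; 8 ⊕ 8 = 0.
P2: S = E(K, 8) = 12; 2 ⊕ 12 = 14.
Blocks that differ from the original plaintext: P2.

P1 = 0, P2 = 14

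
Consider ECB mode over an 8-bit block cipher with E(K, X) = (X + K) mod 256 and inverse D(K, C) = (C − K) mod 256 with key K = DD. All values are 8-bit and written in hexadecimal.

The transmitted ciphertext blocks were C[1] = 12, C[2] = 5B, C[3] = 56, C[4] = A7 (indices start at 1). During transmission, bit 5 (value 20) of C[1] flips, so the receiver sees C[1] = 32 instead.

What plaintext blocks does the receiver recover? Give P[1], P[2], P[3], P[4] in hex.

ECB decryption: P_i = D(K, C_i).
Only C[1] changed, to 32. In ECB, a change in C_i affects only P_i. Decrypting the received ciphertext:
P[1]: D(K, 32) = 55.
P[2]: D(K, 5B) = 7E.
P[3]: D(K, 56) = 79.
P[4]: D(K, A7) = CA.
Blocks that differ from the original plaintext: P[1].

P[1] = 55, P[2] = 7E, P[3] = 79, P[4] = CA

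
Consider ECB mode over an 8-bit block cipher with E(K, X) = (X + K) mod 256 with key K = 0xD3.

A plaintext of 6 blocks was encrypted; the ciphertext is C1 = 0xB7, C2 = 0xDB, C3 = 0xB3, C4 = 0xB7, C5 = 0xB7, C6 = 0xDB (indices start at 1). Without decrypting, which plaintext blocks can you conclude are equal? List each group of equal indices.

ECB encrypts each block independently with the same key, so equal ciphertext blocks imply equal plaintext blocks.
C1 = C4 = C5 = 0xB7, so P1 = P4 = P5.
C2 = C6 = 0xDB, so P2 = P6.

P1 = P4 = P5; P2 = P6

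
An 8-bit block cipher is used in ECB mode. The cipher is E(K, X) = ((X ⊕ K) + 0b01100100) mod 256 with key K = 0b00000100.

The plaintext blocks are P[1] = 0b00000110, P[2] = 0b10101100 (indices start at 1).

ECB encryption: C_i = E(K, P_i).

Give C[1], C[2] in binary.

C[1] = 0b01100110, C[2] = 0b00001100

C[1]: E(K, 0b00000110) = 0b01100110.
C[2]: E(K, 0b10101100) = 0b00001100.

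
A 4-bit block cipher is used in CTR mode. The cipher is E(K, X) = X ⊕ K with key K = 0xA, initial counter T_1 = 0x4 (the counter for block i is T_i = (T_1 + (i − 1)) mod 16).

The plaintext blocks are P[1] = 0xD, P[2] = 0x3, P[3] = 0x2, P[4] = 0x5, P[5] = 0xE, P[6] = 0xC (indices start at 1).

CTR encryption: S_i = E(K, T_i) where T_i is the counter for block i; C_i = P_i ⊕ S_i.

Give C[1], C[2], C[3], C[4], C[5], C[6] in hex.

C[1] = 0x3, C[2] = 0xC, C[3] = 0xE, C[4] = 0x8, C[5] = 0xC, C[6] = 0xF

C[1]: T = 0x4, S = E(K, T) = 0xE; 0xD ⊕ 0xE = 0x3.
C[2]: T = 0x5, S = E(K, T) = 0xF; 0x3 ⊕ 0xF = 0xC.
C[3]: T = 0x6, S = E(K, T) = 0xC; 0x2 ⊕ 0xC = 0xE.
C[4]: T = 0x7, S = E(K, T) = 0xD; 0x5 ⊕ 0xD = 0x8.
C[5]: T = 0x8, S = E(K, T) = 0x2; 0xE ⊕ 0x2 = 0xC.
C[6]: T = 0x9, S = E(K, T) = 0x3; 0xC ⊕ 0x3 = 0xF.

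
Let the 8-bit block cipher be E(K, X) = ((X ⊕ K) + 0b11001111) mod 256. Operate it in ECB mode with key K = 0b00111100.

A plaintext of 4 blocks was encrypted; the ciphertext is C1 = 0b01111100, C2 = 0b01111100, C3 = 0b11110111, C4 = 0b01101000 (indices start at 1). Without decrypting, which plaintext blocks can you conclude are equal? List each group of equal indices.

P1 = P2

ECB encrypts each block independently with the same key, so equal ciphertext blocks imply equal plaintext blocks.
C1 = C2 = 0b01111100, so P1 = P2.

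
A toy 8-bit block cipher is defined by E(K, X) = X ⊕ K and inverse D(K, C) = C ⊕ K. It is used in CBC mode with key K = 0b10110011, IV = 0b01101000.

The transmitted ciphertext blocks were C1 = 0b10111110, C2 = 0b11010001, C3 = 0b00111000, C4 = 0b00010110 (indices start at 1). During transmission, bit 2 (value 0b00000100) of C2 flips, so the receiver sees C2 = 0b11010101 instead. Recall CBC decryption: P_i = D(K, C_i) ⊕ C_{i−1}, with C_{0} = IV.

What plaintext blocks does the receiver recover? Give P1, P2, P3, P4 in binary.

Only C2 changed, to 0b11010101. In CBC, a change in C_i garbles P_i and flips the same bit in P_{i+1}. Decrypting the received ciphertext:
P1: D(K, 0b10111110) = 0b00001101; 0b00001101 ⊕ 0b01101000 = 0b01100101.
P2: D(K, 0b11010101) = 0b01100110; 0b01100110 ⊕ 0b10111110 = 0b11011000.
P3: D(K, 0b00111000) = 0b10001011; 0b10001011 ⊕ 0b11010101 = 0b01011110.
P4: D(K, 0b00010110) = 0b10100101; 0b10100101 ⊕ 0b00111000 = 0b10011101.
Blocks that differ from the original plaintext: P2, P3.

P1 = 0b01100101, P2 = 0b11011000, P3 = 0b01011110, P4 = 0b10011101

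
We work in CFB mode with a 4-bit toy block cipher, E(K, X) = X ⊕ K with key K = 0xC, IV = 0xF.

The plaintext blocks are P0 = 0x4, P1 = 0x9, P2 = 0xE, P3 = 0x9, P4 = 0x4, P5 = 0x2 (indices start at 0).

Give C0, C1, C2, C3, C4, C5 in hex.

C0 = 0x7, C1 = 0x2, C2 = 0x0, C3 = 0x5, C4 = 0xD, C5 = 0x3

CFB encryption: C_i = P_i ⊕ E(K, C_{i−1}), with C_{−1} = IV.
C0: E(K, 0xF) = 0x3; 0x4 ⊕ 0x3 = 0x7.
C1: E(K, 0x7) = 0xB; 0x9 ⊕ 0xB = 0x2.
C2: E(K, 0x2) = 0xE; 0xE ⊕ 0xE = 0x0.
C3: E(K, 0x0) = 0xC; 0x9 ⊕ 0xC = 0x5.
C4: E(K, 0x5) = 0x9; 0x4 ⊕ 0x9 = 0xD.
C5: E(K, 0xD) = 0x1; 0x2 ⊕ 0x1 = 0x3.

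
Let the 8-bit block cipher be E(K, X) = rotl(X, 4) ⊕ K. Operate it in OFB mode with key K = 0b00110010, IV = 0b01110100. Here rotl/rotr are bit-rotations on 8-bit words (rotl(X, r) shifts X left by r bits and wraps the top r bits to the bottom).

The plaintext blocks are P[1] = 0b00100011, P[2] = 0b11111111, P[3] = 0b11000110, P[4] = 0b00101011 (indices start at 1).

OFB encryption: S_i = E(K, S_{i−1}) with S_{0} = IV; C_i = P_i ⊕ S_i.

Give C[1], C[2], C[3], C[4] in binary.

C[1]: S = E(K, 0b01110100) = 0b01110101; 0b00100011 ⊕ 0b01110101 = 0b01010110.
C[2]: S = E(K, 0b01110101) = 0b01100101; 0b11111111 ⊕ 0b01100101 = 0b10011010.
C[3]: S = E(K, 0b01100101) = 0b01100100; 0b11000110 ⊕ 0b01100100 = 0b10100010.
C[4]: S = E(K, 0b01100100) = 0b01110100; 0b00101011 ⊕ 0b01110100 = 0b01011111.

C[1] = 0b01010110, C[2] = 0b10011010, C[3] = 0b10100010, C[4] = 0b01011111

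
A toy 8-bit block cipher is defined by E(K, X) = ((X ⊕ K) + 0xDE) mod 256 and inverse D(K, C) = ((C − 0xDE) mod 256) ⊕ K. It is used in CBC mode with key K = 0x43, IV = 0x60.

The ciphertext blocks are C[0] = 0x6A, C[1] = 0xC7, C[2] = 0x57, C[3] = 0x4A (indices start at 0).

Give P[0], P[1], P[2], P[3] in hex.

CBC decryption: P_i = D(K, C_i) ⊕ C_{i−1}, with C_{−1} = IV.
P[0]: D(K, 0x6A) = 0xCF; 0xCF ⊕ 0x60 = 0xAF.
P[1]: D(K, 0xC7) = 0xAA; 0xAA ⊕ 0x6A = 0xC0.
P[2]: D(K, 0x57) = 0x3A; 0x3A ⊕ 0xC7 = 0xFD.
P[3]: D(K, 0x4A) = 0x2F; 0x2F ⊕ 0x57 = 0x78.

P[0] = 0xAF, P[1] = 0xC0, P[2] = 0xFD, P[3] = 0x78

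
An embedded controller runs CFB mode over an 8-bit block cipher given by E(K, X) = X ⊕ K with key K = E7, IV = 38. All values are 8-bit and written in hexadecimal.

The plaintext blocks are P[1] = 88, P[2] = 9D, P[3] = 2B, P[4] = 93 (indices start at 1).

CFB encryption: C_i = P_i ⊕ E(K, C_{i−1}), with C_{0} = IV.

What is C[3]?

C[3] = E1

C[1]: E(K, 38) = DF; 88 ⊕ DF = 57.
C[2]: E(K, 57) = B0; 9D ⊕ B0 = 2D.
C[3]: E(K, 2D) = CA; 2B ⊕ CA = E1.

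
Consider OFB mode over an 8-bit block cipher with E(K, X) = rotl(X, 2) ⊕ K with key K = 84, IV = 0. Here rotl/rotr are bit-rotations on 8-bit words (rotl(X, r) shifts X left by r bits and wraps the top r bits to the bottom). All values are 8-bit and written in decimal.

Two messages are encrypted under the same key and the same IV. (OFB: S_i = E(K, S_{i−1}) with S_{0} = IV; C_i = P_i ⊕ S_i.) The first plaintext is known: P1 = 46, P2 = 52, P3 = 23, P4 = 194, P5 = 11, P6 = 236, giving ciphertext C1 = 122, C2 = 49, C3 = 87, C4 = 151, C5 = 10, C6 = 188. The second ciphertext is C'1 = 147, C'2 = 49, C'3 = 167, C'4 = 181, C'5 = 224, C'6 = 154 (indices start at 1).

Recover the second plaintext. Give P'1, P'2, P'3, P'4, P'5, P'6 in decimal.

In OFB with a reused IV, both messages share the same keystream S_i, so C_i ⊕ C'_i = P_i ⊕ P'_i and thus P'_i = P_i ⊕ C_i ⊕ C'_i.
P'1: 46 ⊕ 122 ⊕ 147 = 199.
P'2: 52 ⊕ 49 ⊕ 49 = 52.
P'3: 23 ⊕ 87 ⊕ 167 = 231.
P'4: 194 ⊕ 151 ⊕ 181 = 224.
P'5: 11 ⊕ 10 ⊕ 224 = 225.
P'6: 236 ⊕ 188 ⊕ 154 = 202.

P'1 = 199, P'2 = 52, P'3 = 231, P'4 = 224, P'5 = 225, P'6 = 202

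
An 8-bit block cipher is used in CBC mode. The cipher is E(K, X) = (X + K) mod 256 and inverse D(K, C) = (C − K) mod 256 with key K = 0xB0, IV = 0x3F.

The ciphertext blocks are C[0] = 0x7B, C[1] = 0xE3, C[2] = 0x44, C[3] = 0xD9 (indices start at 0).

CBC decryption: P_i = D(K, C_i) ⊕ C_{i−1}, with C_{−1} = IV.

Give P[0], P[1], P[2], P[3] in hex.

P[0] = 0xF4, P[1] = 0x48, P[2] = 0x77, P[3] = 0x6D

P[0]: D(K, 0x7B) = 0xCB; 0xCB ⊕ 0x3F = 0xF4.
P[1]: D(K, 0xE3) = 0x33; 0x33 ⊕ 0x7B = 0x48.
P[2]: D(K, 0x44) = 0x94; 0x94 ⊕ 0xE3 = 0x77.
P[3]: D(K, 0xD9) = 0x29; 0x29 ⊕ 0x44 = 0x6D.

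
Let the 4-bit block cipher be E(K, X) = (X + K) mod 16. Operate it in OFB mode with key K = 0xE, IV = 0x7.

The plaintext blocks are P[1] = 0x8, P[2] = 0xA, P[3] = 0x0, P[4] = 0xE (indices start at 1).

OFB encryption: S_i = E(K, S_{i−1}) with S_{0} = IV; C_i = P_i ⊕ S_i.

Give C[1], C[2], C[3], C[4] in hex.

C[1]: S = E(K, 0x7) = 0x5; 0x8 ⊕ 0x5 = 0xD.
C[2]: S = E(K, 0x5) = 0x3; 0xA ⊕ 0x3 = 0x9.
C[3]: S = E(K, 0x3) = 0x1; 0x0 ⊕ 0x1 = 0x1.
C[4]: S = E(K, 0x1) = 0xF; 0xE ⊕ 0xF = 0x1.

C[1] = 0xD, C[2] = 0x9, C[3] = 0x1, C[4] = 0x1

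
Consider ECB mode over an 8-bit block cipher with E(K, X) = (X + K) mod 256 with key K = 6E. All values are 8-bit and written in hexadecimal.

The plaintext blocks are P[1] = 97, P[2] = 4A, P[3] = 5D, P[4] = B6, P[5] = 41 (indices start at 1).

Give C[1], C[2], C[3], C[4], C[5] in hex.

C[1] = 05, C[2] = B8, C[3] = CB, C[4] = 24, C[5] = AF

ECB encryption: C_i = E(K, P_i).
C[1]: E(K, 97) = 05.
C[2]: E(K, 4A) = B8.
C[3]: E(K, 5D) = CB.
C[4]: E(K, B6) = 24.
C[5]: E(K, 41) = AF.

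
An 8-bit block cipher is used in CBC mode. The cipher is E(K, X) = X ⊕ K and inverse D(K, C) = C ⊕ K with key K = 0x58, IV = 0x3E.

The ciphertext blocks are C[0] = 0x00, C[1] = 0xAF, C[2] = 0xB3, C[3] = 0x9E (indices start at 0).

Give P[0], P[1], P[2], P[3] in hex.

P[0] = 0x66, P[1] = 0xF7, P[2] = 0x44, P[3] = 0x75

CBC decryption: P_i = D(K, C_i) ⊕ C_{i−1}, with C_{−1} = IV.
P[0]: D(K, 0x00) = 0x58; 0x58 ⊕ 0x3E = 0x66.
P[1]: D(K, 0xAF) = 0xF7; 0xF7 ⊕ 0x00 = 0xF7.
P[2]: D(K, 0xB3) = 0xEB; 0xEB ⊕ 0xAF = 0x44.
P[3]: D(K, 0x9E) = 0xC6; 0xC6 ⊕ 0xB3 = 0x75.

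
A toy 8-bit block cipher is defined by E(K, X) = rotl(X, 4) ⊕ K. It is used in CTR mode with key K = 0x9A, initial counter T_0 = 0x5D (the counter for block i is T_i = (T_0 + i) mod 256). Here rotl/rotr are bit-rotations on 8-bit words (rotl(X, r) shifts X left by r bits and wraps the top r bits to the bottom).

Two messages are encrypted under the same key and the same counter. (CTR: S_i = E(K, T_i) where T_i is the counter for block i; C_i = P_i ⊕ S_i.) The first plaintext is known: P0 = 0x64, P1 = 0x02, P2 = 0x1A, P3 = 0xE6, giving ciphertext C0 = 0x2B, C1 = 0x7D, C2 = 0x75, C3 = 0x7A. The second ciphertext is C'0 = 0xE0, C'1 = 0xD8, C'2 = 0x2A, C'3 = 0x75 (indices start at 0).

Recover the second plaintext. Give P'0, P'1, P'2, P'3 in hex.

In CTR with a reused counter, both messages share the same keystream S_i, so C_i ⊕ C'_i = P_i ⊕ P'_i and thus P'_i = P_i ⊕ C_i ⊕ C'_i.
P'0: 0x64 ⊕ 0x2B ⊕ 0xE0 = 0xAF.
P'1: 0x02 ⊕ 0x7D ⊕ 0xD8 = 0xA7.
P'2: 0x1A ⊕ 0x75 ⊕ 0x2A = 0x45.
P'3: 0xE6 ⊕ 0x7A ⊕ 0x75 = 0xE9.

P'0 = 0xAF, P'1 = 0xA7, P'2 = 0x45, P'3 = 0xE9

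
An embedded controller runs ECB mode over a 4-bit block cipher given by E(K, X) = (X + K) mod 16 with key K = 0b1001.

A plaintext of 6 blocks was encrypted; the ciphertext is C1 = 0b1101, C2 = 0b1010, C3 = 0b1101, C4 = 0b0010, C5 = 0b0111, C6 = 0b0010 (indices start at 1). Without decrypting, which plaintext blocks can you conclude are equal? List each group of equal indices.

ECB encrypts each block independently with the same key, so equal ciphertext blocks imply equal plaintext blocks.
C1 = C3 = 0b1101, so P1 = P3.
C4 = C6 = 0b0010, so P4 = P6.

P1 = P3; P4 = P6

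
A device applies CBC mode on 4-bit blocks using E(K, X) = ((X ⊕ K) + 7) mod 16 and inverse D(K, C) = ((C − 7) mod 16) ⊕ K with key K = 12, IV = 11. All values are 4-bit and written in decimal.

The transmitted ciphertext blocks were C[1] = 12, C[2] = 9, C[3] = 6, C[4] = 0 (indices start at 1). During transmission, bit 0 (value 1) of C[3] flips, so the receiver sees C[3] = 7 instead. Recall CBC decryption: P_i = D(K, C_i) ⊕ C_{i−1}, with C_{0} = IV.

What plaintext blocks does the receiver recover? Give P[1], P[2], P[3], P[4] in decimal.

Only C[3] changed, to 7. In CBC, a change in C_i garbles P_i and flips the same bit in P_{i+1}. Decrypting the received ciphertext:
P[1]: D(K, 12) = 9; 9 ⊕ 11 = 2.
P[2]: D(K, 9) = 14; 14 ⊕ 12 = 2.
P[3]: D(K, 7) = 12; 12 ⊕ 9 = 5.
P[4]: D(K, 0) = 5; 5 ⊕ 7 = 2.
Blocks that differ from the original plaintext: P[3], P[4].

P[1] = 2, P[2] = 2, P[3] = 5, P[4] = 2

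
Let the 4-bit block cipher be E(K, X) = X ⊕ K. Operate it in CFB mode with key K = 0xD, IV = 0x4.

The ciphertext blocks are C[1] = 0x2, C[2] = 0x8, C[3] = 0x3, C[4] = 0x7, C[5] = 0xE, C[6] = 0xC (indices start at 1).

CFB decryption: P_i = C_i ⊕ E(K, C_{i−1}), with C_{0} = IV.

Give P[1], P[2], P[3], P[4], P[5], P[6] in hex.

P[1]: E(K, 0x4) = 0x9; 0x2 ⊕ 0x9 = 0xB.
P[2]: E(K, 0x2) = 0xF; 0x8 ⊕ 0xF = 0x7.
P[3]: E(K, 0x8) = 0x5; 0x3 ⊕ 0x5 = 0x6.
P[4]: E(K, 0x3) = 0xE; 0x7 ⊕ 0xE = 0x9.
P[5]: E(K, 0x7) = 0xA; 0xE ⊕ 0xA = 0x4.
P[6]: E(K, 0xE) = 0x3; 0xC ⊕ 0x3 = 0xF.

P[1] = 0xB, P[2] = 0x7, P[3] = 0x6, P[4] = 0x9, P[5] = 0x4, P[6] = 0xF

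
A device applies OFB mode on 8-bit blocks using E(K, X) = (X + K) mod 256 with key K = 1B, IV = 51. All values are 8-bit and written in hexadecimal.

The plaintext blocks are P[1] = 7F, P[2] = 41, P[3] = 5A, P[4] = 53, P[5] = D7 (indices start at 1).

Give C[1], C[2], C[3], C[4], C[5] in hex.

C[1] = 13, C[2] = C6, C[3] = F8, C[4] = EE, C[5] = 0F

OFB encryption: S_i = E(K, S_{i−1}) with S_{0} = IV; C_i = P_i ⊕ S_i.
C[1]: S = E(K, 51) = 6C; 7F ⊕ 6C = 13.
C[2]: S = E(K, 6C) = 87; 41 ⊕ 87 = C6.
C[3]: S = E(K, 87) = A2; 5A ⊕ A2 = F8.
C[4]: S = E(K, A2) = BD; 53 ⊕ BD = EE.
C[5]: S = E(K, BD) = D8; D7 ⊕ D8 = 0F.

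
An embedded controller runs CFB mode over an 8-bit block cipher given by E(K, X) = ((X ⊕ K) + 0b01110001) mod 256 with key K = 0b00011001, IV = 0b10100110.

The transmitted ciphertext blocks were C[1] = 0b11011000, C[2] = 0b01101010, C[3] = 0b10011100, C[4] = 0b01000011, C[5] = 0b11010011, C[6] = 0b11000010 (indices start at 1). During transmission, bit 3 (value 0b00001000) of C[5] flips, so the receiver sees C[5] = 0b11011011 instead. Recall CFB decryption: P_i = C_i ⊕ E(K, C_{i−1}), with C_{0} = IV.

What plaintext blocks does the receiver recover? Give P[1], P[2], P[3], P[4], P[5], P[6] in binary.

P[1] = 0b11101000, P[2] = 0b01011000, P[3] = 0b01111000, P[4] = 0b10110101, P[5] = 0b00010000, P[6] = 0b11110001

Only C[5] changed, to 0b11011011. In CFB, a change in C_i flips the same bit in P_i and garbles P_{i+1}. Decrypting the received ciphertext:
P[1]: E(K, 0b10100110) = 0b00110000; 0b11011000 ⊕ 0b00110000 = 0b11101000.
P[2]: E(K, 0b11011000) = 0b00110010; 0b01101010 ⊕ 0b00110010 = 0b01011000.
P[3]: E(K, 0b01101010) = 0b11100100; 0b10011100 ⊕ 0b11100100 = 0b01111000.
P[4]: E(K, 0b10011100) = 0b11110110; 0b01000011 ⊕ 0b11110110 = 0b10110101.
P[5]: E(K, 0b01000011) = 0b11001011; 0b11011011 ⊕ 0b11001011 = 0b00010000.
P[6]: E(K, 0b11011011) = 0b00110011; 0b11000010 ⊕ 0b00110011 = 0b11110001.
Blocks that differ from the original plaintext: P[5], P[6].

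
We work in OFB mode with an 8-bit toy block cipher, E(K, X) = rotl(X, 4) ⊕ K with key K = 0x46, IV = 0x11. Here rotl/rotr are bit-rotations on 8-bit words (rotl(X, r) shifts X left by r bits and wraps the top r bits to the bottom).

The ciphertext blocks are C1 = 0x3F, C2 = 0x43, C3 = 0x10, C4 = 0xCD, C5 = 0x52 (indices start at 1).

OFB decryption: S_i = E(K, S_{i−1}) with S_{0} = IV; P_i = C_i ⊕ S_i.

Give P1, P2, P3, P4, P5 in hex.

P1: S = E(K, 0x11) = 0x57; 0x3F ⊕ 0x57 = 0x68.
P2: S = E(K, 0x57) = 0x33; 0x43 ⊕ 0x33 = 0x70.
P3: S = E(K, 0x33) = 0x75; 0x10 ⊕ 0x75 = 0x65.
P4: S = E(K, 0x75) = 0x11; 0xCD ⊕ 0x11 = 0xDC.
P5: S = E(K, 0x11) = 0x57; 0x52 ⊕ 0x57 = 0x05.

P1 = 0x68, P2 = 0x70, P3 = 0x65, P4 = 0xDC, P5 = 0x05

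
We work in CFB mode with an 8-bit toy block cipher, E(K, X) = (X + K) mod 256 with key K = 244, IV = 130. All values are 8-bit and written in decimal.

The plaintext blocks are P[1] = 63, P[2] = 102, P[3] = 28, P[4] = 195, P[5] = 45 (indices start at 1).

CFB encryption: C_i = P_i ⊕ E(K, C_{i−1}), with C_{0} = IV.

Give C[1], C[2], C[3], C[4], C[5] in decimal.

C[1] = 73, C[2] = 91, C[3] = 83, C[4] = 132, C[5] = 85

C[1]: E(K, 130) = 118; 63 ⊕ 118 = 73.
C[2]: E(K, 73) = 61; 102 ⊕ 61 = 91.
C[3]: E(K, 91) = 79; 28 ⊕ 79 = 83.
C[4]: E(K, 83) = 71; 195 ⊕ 71 = 132.
C[5]: E(K, 132) = 120; 45 ⊕ 120 = 85.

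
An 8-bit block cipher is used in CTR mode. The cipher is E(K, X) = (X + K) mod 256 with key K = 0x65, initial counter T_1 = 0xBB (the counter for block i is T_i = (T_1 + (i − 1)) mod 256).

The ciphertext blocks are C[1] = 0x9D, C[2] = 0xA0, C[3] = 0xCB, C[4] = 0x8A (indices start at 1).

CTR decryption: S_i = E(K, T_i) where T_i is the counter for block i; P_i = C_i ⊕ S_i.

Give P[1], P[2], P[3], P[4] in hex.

P[1] = 0xBD, P[2] = 0x81, P[3] = 0xE9, P[4] = 0xA9

P[1]: T = 0xBB, S = E(K, T) = 0x20; 0x9D ⊕ 0x20 = 0xBD.
P[2]: T = 0xBC, S = E(K, T) = 0x21; 0xA0 ⊕ 0x21 = 0x81.
P[3]: T = 0xBD, S = E(K, T) = 0x22; 0xCB ⊕ 0x22 = 0xE9.
P[4]: T = 0xBE, S = E(K, T) = 0x23; 0x8A ⊕ 0x23 = 0xA9.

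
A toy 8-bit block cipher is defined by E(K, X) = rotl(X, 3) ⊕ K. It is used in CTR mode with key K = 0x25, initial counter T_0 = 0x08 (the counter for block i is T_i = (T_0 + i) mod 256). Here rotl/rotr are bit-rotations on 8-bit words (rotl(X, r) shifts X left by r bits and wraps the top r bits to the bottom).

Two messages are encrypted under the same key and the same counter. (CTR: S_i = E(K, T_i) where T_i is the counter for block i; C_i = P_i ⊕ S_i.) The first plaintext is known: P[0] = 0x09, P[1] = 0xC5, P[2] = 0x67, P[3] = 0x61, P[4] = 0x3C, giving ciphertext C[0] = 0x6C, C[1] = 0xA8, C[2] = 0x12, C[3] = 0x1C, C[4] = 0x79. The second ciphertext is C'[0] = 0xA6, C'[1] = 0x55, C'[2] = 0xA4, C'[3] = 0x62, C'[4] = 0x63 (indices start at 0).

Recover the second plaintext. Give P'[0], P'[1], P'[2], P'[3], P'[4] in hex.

In CTR with a reused counter, both messages share the same keystream S_i, so C_i ⊕ C'_i = P_i ⊕ P'_i and thus P'_i = P_i ⊕ C_i ⊕ C'_i.
P'[0]: 0x09 ⊕ 0x6C ⊕ 0xA6 = 0xC3.
P'[1]: 0xC5 ⊕ 0xA8 ⊕ 0x55 = 0x38.
P'[2]: 0x67 ⊕ 0x12 ⊕ 0xA4 = 0xD1.
P'[3]: 0x61 ⊕ 0x1C ⊕ 0x62 = 0x1F.
P'[4]: 0x3C ⊕ 0x79 ⊕ 0x63 = 0x26.

P'[0] = 0xC3, P'[1] = 0x38, P'[2] = 0xD1, P'[3] = 0x1F, P'[4] = 0x26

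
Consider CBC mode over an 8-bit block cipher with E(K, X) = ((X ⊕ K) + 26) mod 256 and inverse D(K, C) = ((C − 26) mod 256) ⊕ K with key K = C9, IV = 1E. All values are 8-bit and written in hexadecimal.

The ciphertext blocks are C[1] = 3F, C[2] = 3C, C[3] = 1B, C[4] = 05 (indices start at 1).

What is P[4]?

P[4] = 0D

CBC decryption: P_i = D(K, C_i) ⊕ C_{i−1}, with C_{0} = IV.
P[4]: D(K, 05) = 16; 16 ⊕ 1B = 0D.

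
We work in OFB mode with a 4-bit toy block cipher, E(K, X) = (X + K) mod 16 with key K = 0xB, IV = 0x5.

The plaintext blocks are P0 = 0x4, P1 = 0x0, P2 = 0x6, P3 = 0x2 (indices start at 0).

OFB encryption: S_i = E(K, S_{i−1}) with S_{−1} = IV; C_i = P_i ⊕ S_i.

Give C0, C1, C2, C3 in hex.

C0: S = E(K, 0x5) = 0x0; 0x4 ⊕ 0x0 = 0x4.
C1: S = E(K, 0x0) = 0xB; 0x0 ⊕ 0xB = 0xB.
C2: S = E(K, 0xB) = 0x6; 0x6 ⊕ 0x6 = 0x0.
C3: S = E(K, 0x6) = 0x1; 0x2 ⊕ 0x1 = 0x3.

C0 = 0x4, C1 = 0xB, C2 = 0x0, C3 = 0x3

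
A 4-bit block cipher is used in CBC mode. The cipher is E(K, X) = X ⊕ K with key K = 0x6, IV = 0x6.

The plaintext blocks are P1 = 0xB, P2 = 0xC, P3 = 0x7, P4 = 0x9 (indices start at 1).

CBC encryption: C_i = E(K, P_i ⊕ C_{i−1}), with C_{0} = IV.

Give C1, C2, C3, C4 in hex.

C1 = 0xB, C2 = 0x1, C3 = 0x0, C4 = 0xF

C1: P1 ⊕ 0x6 = 0xD; E(K, 0xD) = 0xB.
C2: P2 ⊕ 0xB = 0x7; E(K, 0x7) = 0x1.
C3: P3 ⊕ 0x1 = 0x6; E(K, 0x6) = 0x0.
C4: P4 ⊕ 0x0 = 0x9; E(K, 0x9) = 0xF.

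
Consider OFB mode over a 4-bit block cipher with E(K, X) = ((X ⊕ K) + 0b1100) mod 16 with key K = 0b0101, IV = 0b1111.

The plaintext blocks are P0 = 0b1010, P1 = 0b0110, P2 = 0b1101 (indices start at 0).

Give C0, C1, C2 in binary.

C0 = 0b1100, C1 = 0b1001, C2 = 0b1011

OFB encryption: S_i = E(K, S_{i−1}) with S_{−1} = IV; C_i = P_i ⊕ S_i.
C0: S = E(K, 0b1111) = 0b0110; 0b1010 ⊕ 0b0110 = 0b1100.
C1: S = E(K, 0b0110) = 0b1111; 0b0110 ⊕ 0b1111 = 0b1001.
C2: S = E(K, 0b1111) = 0b0110; 0b1101 ⊕ 0b0110 = 0b1011.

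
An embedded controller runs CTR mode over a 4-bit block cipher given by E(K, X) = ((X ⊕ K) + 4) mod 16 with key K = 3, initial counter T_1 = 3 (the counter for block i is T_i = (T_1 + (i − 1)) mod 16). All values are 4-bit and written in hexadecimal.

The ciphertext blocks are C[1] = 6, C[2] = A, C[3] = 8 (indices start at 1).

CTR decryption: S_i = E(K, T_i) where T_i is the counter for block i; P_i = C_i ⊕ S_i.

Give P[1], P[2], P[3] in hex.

P[1]: T = 3, S = E(K, T) = 4; 6 ⊕ 4 = 2.
P[2]: T = 4, S = E(K, T) = B; A ⊕ B = 1.
P[3]: T = 5, S = E(K, T) = A; 8 ⊕ A = 2.

P[1] = 2, P[2] = 1, P[3] = 2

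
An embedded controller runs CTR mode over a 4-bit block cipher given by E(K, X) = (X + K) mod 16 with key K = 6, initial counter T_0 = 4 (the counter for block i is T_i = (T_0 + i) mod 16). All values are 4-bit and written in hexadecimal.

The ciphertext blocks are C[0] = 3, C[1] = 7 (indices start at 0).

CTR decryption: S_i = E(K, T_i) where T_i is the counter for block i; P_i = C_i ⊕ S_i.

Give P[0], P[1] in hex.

P[0]: T = 4, S = E(K, T) = A; 3 ⊕ A = 9.
P[1]: T = 5, S = E(K, T) = B; 7 ⊕ B = C.

P[0] = 9, P[1] = C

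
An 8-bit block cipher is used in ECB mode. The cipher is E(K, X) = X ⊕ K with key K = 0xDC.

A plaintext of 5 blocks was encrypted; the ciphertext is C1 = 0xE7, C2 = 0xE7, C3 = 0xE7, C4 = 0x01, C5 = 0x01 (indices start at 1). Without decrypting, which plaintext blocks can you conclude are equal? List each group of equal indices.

ECB encrypts each block independently with the same key, so equal ciphertext blocks imply equal plaintext blocks.
C1 = C2 = C3 = 0xE7, so P1 = P2 = P3.
C4 = C5 = 0x01, so P4 = P5.

P1 = P2 = P3; P4 = P5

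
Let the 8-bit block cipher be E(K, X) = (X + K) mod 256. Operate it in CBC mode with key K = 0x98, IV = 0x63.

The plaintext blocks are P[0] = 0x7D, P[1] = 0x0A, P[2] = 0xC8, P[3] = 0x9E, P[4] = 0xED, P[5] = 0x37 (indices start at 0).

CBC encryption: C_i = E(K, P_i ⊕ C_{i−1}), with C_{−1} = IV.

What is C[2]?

C[0]: P[0] ⊕ 0x63 = 0x1E; E(K, 0x1E) = 0xB6.
C[1]: P[1] ⊕ 0xB6 = 0xBC; E(K, 0xBC) = 0x54.
C[2]: P[2] ⊕ 0x54 = 0x9C; E(K, 0x9C) = 0x34.

C[2] = 0x34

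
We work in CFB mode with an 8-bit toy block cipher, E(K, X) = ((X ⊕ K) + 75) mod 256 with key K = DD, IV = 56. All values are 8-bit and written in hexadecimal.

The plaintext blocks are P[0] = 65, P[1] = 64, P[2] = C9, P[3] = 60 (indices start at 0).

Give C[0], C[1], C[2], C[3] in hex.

CFB encryption: C_i = P_i ⊕ E(K, C_{i−1}), with C_{−1} = IV.
C[0]: E(K, 56) = 00; 65 ⊕ 00 = 65.
C[1]: E(K, 65) = 2D; 64 ⊕ 2D = 49.
C[2]: E(K, 49) = 09; C9 ⊕ 09 = C0.
C[3]: E(K, C0) = 92; 60 ⊕ 92 = F2.

C[0] = 65, C[1] = 49, C[2] = C0, C[3] = F2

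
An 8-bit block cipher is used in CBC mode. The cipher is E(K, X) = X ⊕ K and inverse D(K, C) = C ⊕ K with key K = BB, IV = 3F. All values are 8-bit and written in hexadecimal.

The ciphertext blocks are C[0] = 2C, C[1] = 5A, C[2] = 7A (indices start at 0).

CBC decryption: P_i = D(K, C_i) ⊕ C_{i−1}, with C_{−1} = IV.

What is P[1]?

P[1] = CD

P[1]: D(K, 5A) = E1; E1 ⊕ 2C = CD.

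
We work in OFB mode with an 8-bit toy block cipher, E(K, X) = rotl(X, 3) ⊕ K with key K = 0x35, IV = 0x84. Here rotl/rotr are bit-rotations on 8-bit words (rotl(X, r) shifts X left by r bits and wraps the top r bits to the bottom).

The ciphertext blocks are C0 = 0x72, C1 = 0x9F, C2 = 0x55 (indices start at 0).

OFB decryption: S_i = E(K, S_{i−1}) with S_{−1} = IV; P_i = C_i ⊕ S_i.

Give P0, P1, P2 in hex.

P0 = 0x63, P1 = 0x22, P2 = 0x8D

P0: S = E(K, 0x84) = 0x11; 0x72 ⊕ 0x11 = 0x63.
P1: S = E(K, 0x11) = 0xBD; 0x9F ⊕ 0xBD = 0x22.
P2: S = E(K, 0xBD) = 0xD8; 0x55 ⊕ 0xD8 = 0x8D.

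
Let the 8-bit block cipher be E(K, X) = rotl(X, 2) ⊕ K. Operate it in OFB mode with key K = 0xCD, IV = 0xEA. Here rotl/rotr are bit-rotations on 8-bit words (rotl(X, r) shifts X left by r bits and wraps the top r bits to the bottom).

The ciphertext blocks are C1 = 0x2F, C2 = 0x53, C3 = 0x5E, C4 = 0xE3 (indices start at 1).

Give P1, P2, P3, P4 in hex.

OFB decryption: S_i = E(K, S_{i−1}) with S_{0} = IV; P_i = C_i ⊕ S_i.
P1: S = E(K, 0xEA) = 0x66; 0x2F ⊕ 0x66 = 0x49.
P2: S = E(K, 0x66) = 0x54; 0x53 ⊕ 0x54 = 0x07.
P3: S = E(K, 0x54) = 0x9C; 0x5E ⊕ 0x9C = 0xC2.
P4: S = E(K, 0x9C) = 0xBF; 0xE3 ⊕ 0xBF = 0x5C.

P1 = 0x49, P2 = 0x07, P3 = 0xC2, P4 = 0x5C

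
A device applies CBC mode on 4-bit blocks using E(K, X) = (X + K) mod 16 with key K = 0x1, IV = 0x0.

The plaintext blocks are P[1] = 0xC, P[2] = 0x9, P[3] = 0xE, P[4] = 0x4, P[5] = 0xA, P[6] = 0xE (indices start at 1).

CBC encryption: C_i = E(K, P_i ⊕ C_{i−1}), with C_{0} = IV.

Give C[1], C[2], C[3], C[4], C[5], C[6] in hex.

C[1]: P[1] ⊕ 0x0 = 0xC; E(K, 0xC) = 0xD.
C[2]: P[2] ⊕ 0xD = 0x4; E(K, 0x4) = 0x5.
C[3]: P[3] ⊕ 0x5 = 0xB; E(K, 0xB) = 0xC.
C[4]: P[4] ⊕ 0xC = 0x8; E(K, 0x8) = 0x9.
C[5]: P[5] ⊕ 0x9 = 0x3; E(K, 0x3) = 0x4.
C[6]: P[6] ⊕ 0x4 = 0xA; E(K, 0xA) = 0xB.

C[1] = 0xD, C[2] = 0x5, C[3] = 0xC, C[4] = 0x9, C[5] = 0x4, C[6] = 0xB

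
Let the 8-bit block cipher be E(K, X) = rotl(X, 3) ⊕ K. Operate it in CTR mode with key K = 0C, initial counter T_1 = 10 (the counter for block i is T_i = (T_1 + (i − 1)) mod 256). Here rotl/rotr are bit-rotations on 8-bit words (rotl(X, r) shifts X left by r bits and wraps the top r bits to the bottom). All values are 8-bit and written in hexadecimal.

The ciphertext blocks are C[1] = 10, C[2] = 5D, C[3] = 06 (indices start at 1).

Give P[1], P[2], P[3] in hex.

P[1] = 9C, P[2] = D9, P[3] = 9A

CTR decryption: S_i = E(K, T_i) where T_i is the counter for block i; P_i = C_i ⊕ S_i.
P[1]: T = 10, S = E(K, T) = 8C; 10 ⊕ 8C = 9C.
P[2]: T = 11, S = E(K, T) = 84; 5D ⊕ 84 = D9.
P[3]: T = 12, S = E(K, T) = 9C; 06 ⊕ 9C = 9A.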